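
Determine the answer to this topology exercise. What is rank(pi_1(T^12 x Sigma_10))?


pi_1(A x B) = pi_1(A) x pi_1(B); rank of abelianization = b_1.
b_1(T^12) = 12, b_1(Sigma_10) = 2*10 = 20.
b_1(product) = 12 + 20 = 32

32


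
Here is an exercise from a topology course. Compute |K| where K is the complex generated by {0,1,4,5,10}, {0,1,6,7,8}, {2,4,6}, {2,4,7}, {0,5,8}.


Each maximal simplex on m vertices has 2^m - 1 nonempty faces.
Take the union (dedupe shared faces).
Total distinct faces = 69

69


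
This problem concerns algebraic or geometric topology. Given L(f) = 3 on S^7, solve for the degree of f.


L(f) = 1 + (-1)^7 deg(f) on S^7.
3 = 1 + (-1)^7 * deg(f)
(-1)^7 * deg(f) = 2
deg(f) = -2

-2


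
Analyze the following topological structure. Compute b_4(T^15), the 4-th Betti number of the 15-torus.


By the Kunneth formula, b_k(T^n) = C(n,k).
b_4(T^15) = C(15,4).
C(15,4) = 15!/(4!*11!) = 1365

1365


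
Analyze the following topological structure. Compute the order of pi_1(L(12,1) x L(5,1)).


pi_1(X x Y) = pi_1(X) x pi_1(Y).
pi_1(L(12,1)) = Z/12, pi_1(L(5,1)) = Z/5.
|Z/12 x Z/5| = 12 * 5 = 60

60


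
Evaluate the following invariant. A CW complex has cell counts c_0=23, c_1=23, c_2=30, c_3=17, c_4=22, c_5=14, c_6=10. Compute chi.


chi = sum_k (-1)^k c_k.
= (-1)^0*23 + (-1)^1*23 + (-1)^2*30 + (-1)^3*17 + (-1)^4*22 + (-1)^5*14 + (-1)^6*10
= (23) + (-23) + (30) + (-17) + (22) + (-14) + (10)
= 31

31


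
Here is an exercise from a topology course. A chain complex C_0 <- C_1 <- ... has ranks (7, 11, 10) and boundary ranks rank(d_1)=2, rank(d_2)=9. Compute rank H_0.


rank H_k = rank(ker d_k) - rank(im d_{k+1}).
rank(ker d_0) = rank(C_0) - rank(d_0) = 7 - 0 = 7.
rank(im d_{0+1}) = 2.
rank H_0 = 7 - 2 = 5

5


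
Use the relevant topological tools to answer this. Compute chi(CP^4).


CP^4 has one cell in each even dimension 0, 2, ..., 2*4 (4+1 cells total).
All cells are even-dimensional, so chi = number of cells.
chi = 4 + 1 = 5

5


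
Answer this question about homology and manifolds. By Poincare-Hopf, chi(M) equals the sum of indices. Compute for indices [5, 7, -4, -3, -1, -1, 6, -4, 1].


Poincare-Hopf: chi(M) = sum of indices of zeros.
chi = (5) + (7) + (-4) + (-3) + (-1) + (-1) + (6) + (-4) + (1) = 6

6


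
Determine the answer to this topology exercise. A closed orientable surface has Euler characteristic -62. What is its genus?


chi = 2 - 2g for closed orientable surfaces.
-62 = 2 - 2g
2g = 2 - (-62) = 64
g = 32

32


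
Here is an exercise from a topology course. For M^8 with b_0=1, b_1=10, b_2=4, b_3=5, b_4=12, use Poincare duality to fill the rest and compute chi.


By Poincare duality b_k = b_{8-k}, so full Betti numbers: b_0=1, b_1=10, b_2=4, b_3=5, b_4=12, b_5=5, b_6=4, b_7=10, b_8=1.
chi = sum (-1)^k b_k = -8

-8


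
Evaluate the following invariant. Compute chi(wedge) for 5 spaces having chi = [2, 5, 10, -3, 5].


chi(A v B) = chi(A) + chi(B) - 1 (one point identified).
For 5 spaces: chi = (sum chi_i) - (5 - 1).
sum = 19; chi = 19 - 4 = 15

15


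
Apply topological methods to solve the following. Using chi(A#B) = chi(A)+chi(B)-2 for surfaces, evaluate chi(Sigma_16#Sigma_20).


chi(Sigma_16) = 2 - 2*16 = -30
chi(Sigma_20) = 2 - 2*20 = -38
For surfaces: chi(A#B) = chi(A) + chi(B) - 2.
chi = -30 + -38 - 2 = -70

-70


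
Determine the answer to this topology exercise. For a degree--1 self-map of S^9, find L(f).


On S^9: L(f) = tr(f_0*) + (-1)^9 tr(f_9*) = 1 + (-1)^9 * deg(f).
L(f) = 1 + (-1)^9 * -1 = 1 + 1 = 2

2


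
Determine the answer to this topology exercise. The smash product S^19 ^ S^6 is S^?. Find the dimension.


S^m ^ S^n = S^{m+n}.
k = 19 + 6 = 25

25


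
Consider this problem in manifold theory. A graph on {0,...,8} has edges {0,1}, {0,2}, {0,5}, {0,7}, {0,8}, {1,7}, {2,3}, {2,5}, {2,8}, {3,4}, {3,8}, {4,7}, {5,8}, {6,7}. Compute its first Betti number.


b_1 = E - V + (number of components).
E = 14, V = 9, components = 1.
b_1 = 14 - 9 + 1 = 6

6


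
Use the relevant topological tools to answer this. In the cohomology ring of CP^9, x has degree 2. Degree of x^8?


|x| = 2 in H^*(CP^n).
|x^8| = 8 * |x| = 8 * 2 = 16

16


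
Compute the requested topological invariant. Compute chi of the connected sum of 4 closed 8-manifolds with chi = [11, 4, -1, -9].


For n-manifolds: chi(A#B) = chi(A) + chi(B) - chi(S^8).
chi(S^8) = 1 + (-1)^8 = 2.
chi(#) = (sum chi_i) - (4-1)*chi(S^8) = 5 - 3*2 = -1

-1


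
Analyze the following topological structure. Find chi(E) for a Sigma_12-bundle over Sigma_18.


For a fiber bundle F -> E -> B (with CW structure): chi(E) = chi(B) * chi(F).
chi(Sigma_18) = -34, chi(Sigma_12) = -22.
chi(E) = (-34) * (-22) = 748

748


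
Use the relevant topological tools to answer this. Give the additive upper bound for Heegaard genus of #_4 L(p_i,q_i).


Heegaard genus satisfies g(A#B) <= g(A) + g(B).
Each lens space has g = 1.
Upper bound: 4 * 1 = 4

4


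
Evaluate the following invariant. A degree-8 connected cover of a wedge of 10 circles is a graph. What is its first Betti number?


Nielsen-Schreier: an index-n subgroup of F_r is free of rank 1 + n(r-1).
Equivalently: chi(cover) = n*chi(base); chi(vee_r S^1) = 1 - 10 = -9.
chi(E) = 8*(-9) = -72; rank = 1 - chi(E) = 1 - (-72) = 73.
rank = 1 + 8*(10-1) = 1 + 72 = 73

73


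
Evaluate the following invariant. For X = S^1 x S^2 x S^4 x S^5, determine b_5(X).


Each S^d has Poincare polynomial 1 + t^d.
The product S^1 x S^2 x S^4 x S^5 has Poincare polynomial prod(1+t^d_i).
Expanding: b_0=1, b_1=1, b_2=1, b_3=1, b_4=1, b_5=2, b_6=2, b_7=2, b_8=1, b_9=1, b_10=1, b_11=1, b_12=1.
b_5 = 2

2


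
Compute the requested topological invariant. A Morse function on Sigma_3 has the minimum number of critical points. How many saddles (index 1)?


A perfect Morse function has m_k = b_k.
For Sigma_3: b_0=1, b_1=2g=6, b_2=1.
Saddles m_1 = 2g = 6

6


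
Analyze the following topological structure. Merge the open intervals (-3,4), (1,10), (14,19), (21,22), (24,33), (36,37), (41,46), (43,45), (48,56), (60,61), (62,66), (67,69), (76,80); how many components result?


Sort and merge overlapping open intervals.
Merged: (-3,10), (14,19), (21,22), (24,33), (36,37), (41,46), (48,56), (60,61), (62,66), (67,69), (76,80).
Number of components = 11

11


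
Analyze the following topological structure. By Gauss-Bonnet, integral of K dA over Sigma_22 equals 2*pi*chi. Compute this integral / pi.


Gauss-Bonnet: integral K dA = 2*pi*chi(M).
chi(Sigma_22) = 2 - 2*22 = -42.
(integral K dA)/pi = 2*chi = 2*(-42) = -84

-84


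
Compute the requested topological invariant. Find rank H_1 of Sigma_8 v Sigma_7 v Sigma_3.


For a wedge X v Y: reduced H_k(X v Y) = H_k(X) + H_k(Y).
Each Sigma_g contributes b_1 = 2g.
b_1 = 16 + 14 + 6 = 36

36


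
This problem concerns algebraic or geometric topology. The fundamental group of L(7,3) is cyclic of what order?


pi_1(L(p,q)) = Z/pZ for any q coprime to p.
|pi_1(L(7,3))| = 7

7


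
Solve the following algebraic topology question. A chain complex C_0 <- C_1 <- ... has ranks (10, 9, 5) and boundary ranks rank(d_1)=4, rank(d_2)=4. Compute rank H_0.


rank H_k = rank(ker d_k) - rank(im d_{k+1}).
rank(ker d_0) = rank(C_0) - rank(d_0) = 10 - 0 = 10.
rank(im d_{0+1}) = 4.
rank H_0 = 10 - 4 = 6

6


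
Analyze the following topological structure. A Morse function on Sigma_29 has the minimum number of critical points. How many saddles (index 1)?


A perfect Morse function has m_k = b_k.
For Sigma_29: b_0=1, b_1=2g=58, b_2=1.
Saddles m_1 = 2g = 58

58


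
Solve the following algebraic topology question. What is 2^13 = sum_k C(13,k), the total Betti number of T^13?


b_k(T^13) = C(13,k), so the sum over k is sum_k C(13,k) = 2^13.
Total = 2^13 = 8192

8192


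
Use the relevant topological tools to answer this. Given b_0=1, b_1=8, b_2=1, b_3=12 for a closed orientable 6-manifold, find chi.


By Poincare duality b_k = b_{6-k}, so full Betti numbers: b_0=1, b_1=8, b_2=1, b_3=12, b_4=1, b_5=8, b_6=1.
chi = sum (-1)^k b_k = -24

-24


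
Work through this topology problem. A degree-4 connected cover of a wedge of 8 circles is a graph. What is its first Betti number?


Nielsen-Schreier: an index-n subgroup of F_r is free of rank 1 + n(r-1).
Equivalently: chi(cover) = n*chi(base); chi(vee_r S^1) = 1 - 8 = -7.
chi(E) = 4*(-7) = -28; rank = 1 - chi(E) = 1 - (-28) = 29.
rank = 1 + 4*(8-1) = 1 + 28 = 29

29


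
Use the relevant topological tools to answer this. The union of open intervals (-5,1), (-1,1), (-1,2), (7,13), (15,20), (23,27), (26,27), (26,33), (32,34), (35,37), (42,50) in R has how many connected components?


Sort and merge overlapping open intervals.
Merged: (-5,2), (7,13), (15,20), (23,34), (35,37), (42,50).
Number of components = 6

6


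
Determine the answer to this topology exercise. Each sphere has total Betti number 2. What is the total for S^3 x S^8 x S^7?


Total Betti number is multiplicative under products.
Each S^d (d>=1) has total Betti number 2.
There are 3 sphere factors.
Total = 2^3 = 8

8


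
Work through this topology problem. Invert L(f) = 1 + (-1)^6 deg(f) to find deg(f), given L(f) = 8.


L(f) = 1 + (-1)^6 deg(f) on S^6.
8 = 1 + (-1)^6 * deg(f)
(-1)^6 * deg(f) = 7
deg(f) = 7

7


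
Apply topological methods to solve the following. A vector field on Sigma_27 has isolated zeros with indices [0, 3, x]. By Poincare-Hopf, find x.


Poincare-Hopf: sum of indices = chi(M).
chi(Sigma_27) = 2 - 2*27 = -52.
Sum of known indices = 3.
x = chi - (sum known) = -52 - (3) = -55

-55


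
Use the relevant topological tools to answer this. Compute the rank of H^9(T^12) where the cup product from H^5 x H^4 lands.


Cup product: H^p x H^q -> H^{p+q}; here p+q = 5+4 = 9.
rank H^k(T^n) = C(n,k).
C(12,9) = 220

220


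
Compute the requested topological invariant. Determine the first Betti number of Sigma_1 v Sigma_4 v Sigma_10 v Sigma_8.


For a wedge X v Y: reduced H_k(X v Y) = H_k(X) + H_k(Y).
Each Sigma_g contributes b_1 = 2g.
b_1 = 2 + 8 + 20 + 16 = 46

46


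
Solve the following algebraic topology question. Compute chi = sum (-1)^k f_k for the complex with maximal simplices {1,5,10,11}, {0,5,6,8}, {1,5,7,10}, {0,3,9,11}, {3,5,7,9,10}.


Enumerate all faces; f-vector: f_0=10, f_1=27, f_2=24, f_3=9, f_4=1.
chi = sum (-1)^k f_k = -1

-1


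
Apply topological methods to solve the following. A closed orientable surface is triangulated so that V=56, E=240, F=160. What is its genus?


chi = V - E + F = 56 - 240 + 160 = -24
For orientable closed surface: chi = 2 - 2g, so g = (2 - chi)/2.
g = (2 - (-24)) / 2 = 26 / 2 = 13

13


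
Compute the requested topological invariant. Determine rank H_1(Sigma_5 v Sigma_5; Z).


For a wedge: H_1(A v B) = H_1(A) + H_1(B).
b_1(Sigma_5) = 10, b_1(Sigma_5) = 10.
b_1 = 10 + 10 = 20

20


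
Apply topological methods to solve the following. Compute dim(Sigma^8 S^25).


Each suspension raises dimension by 1: Sigma S^n = S^{n+1}.
Sigma^8 S^25 = S^{25+8} = S^33

33


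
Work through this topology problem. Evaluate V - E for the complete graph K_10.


K_10: V = 10, E = C(10,2) = 45.
chi = V - E = 10 - 45 = -35

-35


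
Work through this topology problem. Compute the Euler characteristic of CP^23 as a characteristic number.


For any closed oriented manifold, <e(TM),[M]> = chi(M).
chi(CP^23) = 23+1 = 24

24


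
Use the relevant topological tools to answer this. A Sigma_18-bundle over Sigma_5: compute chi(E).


For a fiber bundle F -> E -> B (with CW structure): chi(E) = chi(B) * chi(F).
chi(Sigma_5) = -8, chi(Sigma_18) = -34.
chi(E) = (-8) * (-34) = 272

272


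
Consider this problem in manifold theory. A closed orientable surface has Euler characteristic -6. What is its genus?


chi = 2 - 2g for closed orientable surfaces.
-6 = 2 - 2g
2g = 2 - (-6) = 8
g = 4

4


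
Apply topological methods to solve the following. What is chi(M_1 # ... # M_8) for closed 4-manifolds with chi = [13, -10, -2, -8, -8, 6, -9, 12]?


For n-manifolds: chi(A#B) = chi(A) + chi(B) - chi(S^4).
chi(S^4) = 1 + (-1)^4 = 2.
chi(#) = (sum chi_i) - (8-1)*chi(S^4) = -6 - 7*2 = -20

-20


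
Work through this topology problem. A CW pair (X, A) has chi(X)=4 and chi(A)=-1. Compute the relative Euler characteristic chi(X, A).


Relative Euler characteristic: chi(X, A) = chi(X) - chi(A).
= 4 - (-1) = 5

5


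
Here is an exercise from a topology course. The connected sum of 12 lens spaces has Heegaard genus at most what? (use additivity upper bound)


Heegaard genus satisfies g(A#B) <= g(A) + g(B).
Each lens space has g = 1.
Upper bound: 12 * 1 = 12

12


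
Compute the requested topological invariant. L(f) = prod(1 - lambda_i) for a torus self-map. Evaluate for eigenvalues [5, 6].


For a torus self-map: L(f) = det(I - A) where A acts on H_1.
L(f) = (1-5) * (1-6) = -4 * -5 = 20

20


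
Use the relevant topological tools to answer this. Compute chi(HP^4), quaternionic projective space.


HP^4 has one cell in each dimension 0, 4, ..., 4*4 (4+1 cells, all even-dim).
chi = 4 + 1 = 5

5


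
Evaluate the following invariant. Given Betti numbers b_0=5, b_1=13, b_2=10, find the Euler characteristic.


chi = sum_k (-1)^k b_k.
= (5) + (-13) + (10)
= 2

2


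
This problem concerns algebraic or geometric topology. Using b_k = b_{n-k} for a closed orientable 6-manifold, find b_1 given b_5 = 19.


Poincare duality for closed orientable n-manifolds: b_k = b_{n-k}.
Here n = 6, so b_1 = b_5 = 19

19


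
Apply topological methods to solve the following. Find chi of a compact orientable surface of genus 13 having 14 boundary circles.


For a compact orientable surface with genus g and b boundary components: chi = 2 - 2g - b.
chi = 2 - 2*13 - 14 = 2 - 26 - 14 = -38

-38


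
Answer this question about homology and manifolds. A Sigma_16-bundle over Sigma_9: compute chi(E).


For a fiber bundle F -> E -> B (with CW structure): chi(E) = chi(B) * chi(F).
chi(Sigma_9) = -16, chi(Sigma_16) = -30.
chi(E) = (-16) * (-30) = 480

480


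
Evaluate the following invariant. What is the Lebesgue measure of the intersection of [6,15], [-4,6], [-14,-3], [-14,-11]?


Intersection = [max(a_i), min(b_i)] = [6, -11].
Since 6 > -11, the intersection is empty.
Length = 0

0


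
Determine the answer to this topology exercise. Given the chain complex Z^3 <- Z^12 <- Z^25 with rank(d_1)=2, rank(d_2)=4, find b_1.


rank H_k = rank(ker d_k) - rank(im d_{k+1}).
rank(ker d_1) = rank(C_1) - rank(d_1) = 12 - 2 = 10.
rank(im d_{1+1}) = 4.
rank H_1 = 10 - 4 = 6

6


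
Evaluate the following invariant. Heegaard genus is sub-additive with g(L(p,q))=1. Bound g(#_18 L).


Heegaard genus satisfies g(A#B) <= g(A) + g(B).
Each lens space has g = 1.
Upper bound: 18 * 1 = 18

18


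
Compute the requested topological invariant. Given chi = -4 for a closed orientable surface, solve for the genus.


chi = 2 - 2g for closed orientable surfaces.
-4 = 2 - 2g
2g = 2 - (-4) = 6
g = 3

3


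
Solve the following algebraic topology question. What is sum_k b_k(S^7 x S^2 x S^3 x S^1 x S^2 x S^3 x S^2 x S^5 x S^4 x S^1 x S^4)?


Total Betti number is multiplicative under products.
Each S^d (d>=1) has total Betti number 2.
There are 11 sphere factors.
Total = 2^11 = 2048

2048


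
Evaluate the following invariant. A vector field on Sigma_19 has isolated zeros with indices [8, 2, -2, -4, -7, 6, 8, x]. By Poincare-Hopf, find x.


Poincare-Hopf: sum of indices = chi(M).
chi(Sigma_19) = 2 - 2*19 = -36.
Sum of known indices = 11.
x = chi - (sum known) = -36 - (11) = -47

-47


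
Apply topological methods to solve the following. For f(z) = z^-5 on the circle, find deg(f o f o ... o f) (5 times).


deg(f) = -5. Degree is multiplicative: deg(f^5) = (deg f)^5.
deg(f^5) = (-5)^5 = -3125

-3125


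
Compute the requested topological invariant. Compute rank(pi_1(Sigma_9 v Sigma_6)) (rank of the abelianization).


For a wedge: H_1(A v B) = H_1(A) + H_1(B).
b_1(Sigma_9) = 18, b_1(Sigma_6) = 12.
b_1 = 18 + 12 = 30

30


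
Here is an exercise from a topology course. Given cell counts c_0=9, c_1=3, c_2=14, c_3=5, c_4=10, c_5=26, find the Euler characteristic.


chi = sum_k (-1)^k c_k.
= (-1)^0*9 + (-1)^1*3 + (-1)^2*14 + (-1)^3*5 + (-1)^4*10 + (-1)^5*26
= (9) + (-3) + (14) + (-5) + (10) + (-26)
= -1

-1


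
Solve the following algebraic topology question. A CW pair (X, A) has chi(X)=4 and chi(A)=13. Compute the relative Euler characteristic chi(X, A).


Relative Euler characteristic: chi(X, A) = chi(X) - chi(A).
= 4 - (13) = -9

-9


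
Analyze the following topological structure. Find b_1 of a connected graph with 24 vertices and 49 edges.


For a connected graph: rank(pi_1) = b_1 = E - V + 1 = 1 - chi.
chi = V - E = 24 - 49 = -25.
rank = 1 - (-25) = 49 - 24 + 1 = 26

26


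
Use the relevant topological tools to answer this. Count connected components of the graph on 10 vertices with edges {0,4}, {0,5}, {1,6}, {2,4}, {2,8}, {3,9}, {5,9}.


Run DFS/union-find over 10 vertices.
V = 10, E = 7.
Number of components = 3

3


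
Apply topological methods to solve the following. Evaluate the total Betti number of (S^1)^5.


b_k(T^5) = C(5,k), so the sum over k is sum_k C(5,k) = 2^5.
Total = 2^5 = 32

32


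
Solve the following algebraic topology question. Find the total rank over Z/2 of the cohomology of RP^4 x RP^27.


dim H^*(RP^n; Z/2) = n+1 (one Z/2 in each degree 0..n).
Total Betti number is multiplicative.
Total = (4+1) * (27+1) = 5 * 28 = 140

140


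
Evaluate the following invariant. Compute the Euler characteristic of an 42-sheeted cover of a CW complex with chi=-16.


For a finite covering: chi(E) = (number of sheets) * chi(B).
chi(E) = 42 * (-16) = -672

-672


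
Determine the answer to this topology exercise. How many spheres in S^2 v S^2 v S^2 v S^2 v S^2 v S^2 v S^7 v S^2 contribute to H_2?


For a wedge of spheres, H_k (k>0) is free on one generator per sphere of dimension k.
Spheres of dimension 2: count = 7.
b_2 = 7

7


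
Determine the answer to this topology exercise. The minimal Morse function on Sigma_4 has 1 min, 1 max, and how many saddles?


A perfect Morse function has m_k = b_k.
For Sigma_4: b_0=1, b_1=2g=8, b_2=1.
Saddles m_1 = 2g = 8

8


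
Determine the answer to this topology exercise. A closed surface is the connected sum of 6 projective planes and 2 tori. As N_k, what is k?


Since a >= 1, the sum is non-orientable; each T^2 can be replaced by RP^2 # RP^2 (since T^2#RP^2 = 3RP^2).
Total crosscaps k = 6 + 2*2 = 10.
Check via chi: chi = 6*1 + 2*0 - (6+2-1)*2 = -8 = 2 - k = -8. Consistent.

10


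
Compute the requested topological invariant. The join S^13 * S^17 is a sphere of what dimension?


Join of spheres: S^m * S^n = S^{m+n+1}.
dim = 13 + 17 + 1 = 31

31


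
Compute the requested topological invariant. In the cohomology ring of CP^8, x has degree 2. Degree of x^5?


|x| = 2 in H^*(CP^n).
|x^5| = 5 * |x| = 5 * 2 = 10

10


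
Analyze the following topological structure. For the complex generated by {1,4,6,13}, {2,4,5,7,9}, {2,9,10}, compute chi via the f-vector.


Enumerate all faces; f-vector: f_0=9, f_1=18, f_2=15, f_3=6, f_4=1.
chi = sum (-1)^k f_k = 1

1


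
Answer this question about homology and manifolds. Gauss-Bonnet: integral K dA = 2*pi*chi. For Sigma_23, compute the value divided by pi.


Gauss-Bonnet: integral K dA = 2*pi*chi(M).
chi(Sigma_23) = 2 - 2*23 = -44.
(integral K dA)/pi = 2*chi = 2*(-44) = -88

-88


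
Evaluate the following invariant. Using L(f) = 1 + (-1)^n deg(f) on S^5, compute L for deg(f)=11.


On S^5: L(f) = tr(f_0*) + (-1)^5 tr(f_5*) = 1 + (-1)^5 * deg(f).
L(f) = 1 + (-1)^5 * 11 = 1 + -11 = -10

-10


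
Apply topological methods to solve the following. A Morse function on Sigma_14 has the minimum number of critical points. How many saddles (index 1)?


A perfect Morse function has m_k = b_k.
For Sigma_14: b_0=1, b_1=2g=28, b_2=1.
Saddles m_1 = 2g = 28

28


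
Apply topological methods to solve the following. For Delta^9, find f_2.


Delta^9 has 9+1 vertices. A 2-face is a choice of 2+1 vertices.
f_2 = C(9+1, 2+1) = C(10,3) = 120

120


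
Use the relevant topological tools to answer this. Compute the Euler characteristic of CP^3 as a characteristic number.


For any closed oriented manifold, <e(TM),[M]> = chi(M).
chi(CP^3) = 3+1 = 4

4


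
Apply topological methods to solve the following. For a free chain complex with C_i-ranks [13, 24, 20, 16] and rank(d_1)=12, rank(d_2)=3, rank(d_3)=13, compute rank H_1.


rank H_k = rank(ker d_k) - rank(im d_{k+1}).
rank(ker d_1) = rank(C_1) - rank(d_1) = 24 - 12 = 12.
rank(im d_{1+1}) = 3.
rank H_1 = 12 - 3 = 9

9


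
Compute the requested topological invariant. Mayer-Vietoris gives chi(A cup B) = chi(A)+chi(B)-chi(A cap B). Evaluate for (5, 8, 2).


chi(A cup B) = chi(A) + chi(B) - chi(A cap B)
= 5 + (8) - (2)
= 11

11


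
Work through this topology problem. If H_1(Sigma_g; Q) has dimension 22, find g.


For a closed orientable surface: b_1 = 2g.
22 = 2g
g = 22 / 2 = 11

11


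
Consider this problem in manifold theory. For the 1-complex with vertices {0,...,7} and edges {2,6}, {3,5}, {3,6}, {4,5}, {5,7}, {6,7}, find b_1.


b_1 = E - V + (number of components).
E = 6, V = 8, components = 3.
b_1 = 6 - 8 + 3 = 1

1


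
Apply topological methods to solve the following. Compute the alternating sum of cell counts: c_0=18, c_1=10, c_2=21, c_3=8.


chi = sum_k (-1)^k c_k.
= (-1)^0*18 + (-1)^1*10 + (-1)^2*21 + (-1)^3*8
= (18) + (-10) + (21) + (-8)
= 21

21


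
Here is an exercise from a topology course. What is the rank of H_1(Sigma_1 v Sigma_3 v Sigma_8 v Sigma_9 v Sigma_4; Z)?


For a wedge X v Y: reduced H_k(X v Y) = H_k(X) + H_k(Y).
Each Sigma_g contributes b_1 = 2g.
b_1 = 2 + 6 + 16 + 18 + 8 = 50

50


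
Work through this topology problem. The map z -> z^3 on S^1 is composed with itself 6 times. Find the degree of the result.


deg(f) = 3. Degree is multiplicative: deg(f^6) = (deg f)^6.
deg(f^6) = (3)^6 = 729

729


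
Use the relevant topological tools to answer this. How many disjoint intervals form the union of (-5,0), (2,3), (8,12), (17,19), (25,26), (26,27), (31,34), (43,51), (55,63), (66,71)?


Sort and merge overlapping open intervals.
Merged: (-5,0), (2,3), (8,12), (17,19), (25,26), (26,27), (31,34), (43,51), (55,63), (66,71).
Number of components = 10

10


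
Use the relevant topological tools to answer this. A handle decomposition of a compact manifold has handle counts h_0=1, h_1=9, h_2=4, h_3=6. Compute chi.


Handles of index k contribute (-1)^k to chi (same as CW cells).
chi = (1) + (-9) + (4) + (-6) = -10

-10


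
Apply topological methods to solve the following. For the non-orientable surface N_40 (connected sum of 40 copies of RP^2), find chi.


For a non-orientable closed surface with k crosscaps: chi = 2 - k.
Here k = 40.
chi = 2 - 40 = -38

-38


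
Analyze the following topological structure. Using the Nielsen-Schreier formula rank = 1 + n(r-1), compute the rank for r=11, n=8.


Nielsen-Schreier: an index-n subgroup of F_r is free of rank 1 + n(r-1).
Equivalently: chi(cover) = n*chi(base); chi(vee_r S^1) = 1 - 11 = -10.
chi(E) = 8*(-10) = -80; rank = 1 - chi(E) = 1 - (-80) = 81.
rank = 1 + 8*(11-1) = 1 + 80 = 81

81


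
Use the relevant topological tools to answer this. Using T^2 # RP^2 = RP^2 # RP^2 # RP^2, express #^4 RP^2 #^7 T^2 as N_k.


Since a >= 1, the sum is non-orientable; each T^2 can be replaced by RP^2 # RP^2 (since T^2#RP^2 = 3RP^2).
Total crosscaps k = 4 + 2*7 = 18.
Check via chi: chi = 4*1 + 7*0 - (4+7-1)*2 = -16 = 2 - k = -16. Consistent.

18


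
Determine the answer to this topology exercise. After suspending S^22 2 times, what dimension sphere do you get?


Each suspension raises dimension by 1: Sigma S^n = S^{n+1}.
Sigma^2 S^22 = S^{22+2} = S^24

24


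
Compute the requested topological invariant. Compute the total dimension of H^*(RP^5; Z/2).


H^k(RP^5; Z/2) = Z/2 for each 0 <= k <= 5.
Total dimension = 5 + 1 = 6

6


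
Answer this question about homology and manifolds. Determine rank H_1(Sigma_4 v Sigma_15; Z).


For a wedge: H_1(A v B) = H_1(A) + H_1(B).
b_1(Sigma_4) = 8, b_1(Sigma_15) = 30.
b_1 = 8 + 30 = 38

38


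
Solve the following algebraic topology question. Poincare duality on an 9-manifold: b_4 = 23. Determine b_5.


Poincare duality for closed orientable n-manifolds: b_k = b_{n-k}.
Here n = 9, so b_5 = b_4 = 23

23


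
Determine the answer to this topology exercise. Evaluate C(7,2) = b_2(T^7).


By the Kunneth formula, b_k(T^n) = C(n,k).
b_2(T^7) = C(7,2).
C(7,2) = 7!/(2!*5!) = 21

21


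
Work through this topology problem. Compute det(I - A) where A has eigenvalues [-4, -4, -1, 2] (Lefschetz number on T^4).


For a torus self-map: L(f) = det(I - A) where A acts on H_1.
L(f) = (1--4) * (1--4) * (1--1) * (1-2) = 5 * 5 * 2 * -1 = -50

-50


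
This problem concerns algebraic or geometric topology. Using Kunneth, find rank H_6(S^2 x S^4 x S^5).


Each S^d has Poincare polynomial 1 + t^d.
The product S^2 x S^4 x S^5 has Poincare polynomial prod(1+t^d_i).
Expanding: b_0=1, b_2=1, b_4=1, b_5=1, b_6=1, b_7=1, b_9=1, b_11=1.
b_6 = 1

1


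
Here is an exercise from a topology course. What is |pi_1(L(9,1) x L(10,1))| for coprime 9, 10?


pi_1(X x Y) = pi_1(X) x pi_1(Y).
pi_1(L(9,1)) = Z/9, pi_1(L(10,1)) = Z/10.
|Z/9 x Z/10| = 9 * 10 = 90

90


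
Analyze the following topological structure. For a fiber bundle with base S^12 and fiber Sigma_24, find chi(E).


chi(S^12) = 2 (n even), chi(Sigma_24) = 2 - 2*24 = -46.
chi(E) = 2 * (-46) = -92

-92


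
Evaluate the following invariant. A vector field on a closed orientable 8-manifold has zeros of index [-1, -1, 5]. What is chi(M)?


Poincare-Hopf: chi(M) = sum of indices of zeros.
chi = (-1) + (-1) + (5) = 3

3


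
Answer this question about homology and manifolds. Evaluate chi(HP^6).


HP^6 has one cell in each dimension 0, 4, ..., 4*6 (6+1 cells, all even-dim).
chi = 6 + 1 = 7

7


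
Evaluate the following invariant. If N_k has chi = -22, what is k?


chi = 2 - k for closed non-orientable surfaces with k crosscaps.
-22 = 2 - k
k = 2 - (-22) = 24

24


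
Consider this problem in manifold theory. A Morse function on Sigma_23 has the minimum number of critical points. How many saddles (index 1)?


A perfect Morse function has m_k = b_k.
For Sigma_23: b_0=1, b_1=2g=46, b_2=1.
Saddles m_1 = 2g = 46

46


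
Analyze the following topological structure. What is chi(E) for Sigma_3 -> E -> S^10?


chi(S^10) = 2 (n even), chi(Sigma_3) = 2 - 2*3 = -4.
chi(E) = 2 * (-4) = -8

-8


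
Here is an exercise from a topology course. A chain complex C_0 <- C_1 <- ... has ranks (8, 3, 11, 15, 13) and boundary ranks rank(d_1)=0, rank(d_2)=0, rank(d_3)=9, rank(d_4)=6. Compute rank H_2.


rank H_k = rank(ker d_k) - rank(im d_{k+1}).
rank(ker d_2) = rank(C_2) - rank(d_2) = 11 - 0 = 11.
rank(im d_{2+1}) = 9.
rank H_2 = 11 - 9 = 2

2


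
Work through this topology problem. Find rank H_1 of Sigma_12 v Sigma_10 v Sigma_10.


For a wedge X v Y: reduced H_k(X v Y) = H_k(X) + H_k(Y).
Each Sigma_g contributes b_1 = 2g.
b_1 = 24 + 20 + 20 = 64

64


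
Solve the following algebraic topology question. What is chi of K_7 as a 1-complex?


K_7: V = 7, E = C(7,2) = 21.
chi = V - E = 7 - 21 = -14

-14


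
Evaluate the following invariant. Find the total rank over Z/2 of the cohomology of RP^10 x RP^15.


dim H^*(RP^n; Z/2) = n+1 (one Z/2 in each degree 0..n).
Total Betti number is multiplicative.
Total = (10+1) * (15+1) = 11 * 16 = 176

176


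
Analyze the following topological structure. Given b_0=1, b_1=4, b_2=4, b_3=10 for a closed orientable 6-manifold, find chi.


By Poincare duality b_k = b_{6-k}, so full Betti numbers: b_0=1, b_1=4, b_2=4, b_3=10, b_4=4, b_5=4, b_6=1.
chi = sum (-1)^k b_k = -8

-8


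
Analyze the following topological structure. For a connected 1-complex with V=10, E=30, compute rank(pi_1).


For a connected graph: rank(pi_1) = b_1 = E - V + 1 = 1 - chi.
chi = V - E = 10 - 30 = -20.
rank = 1 - (-20) = 30 - 10 + 1 = 21

21


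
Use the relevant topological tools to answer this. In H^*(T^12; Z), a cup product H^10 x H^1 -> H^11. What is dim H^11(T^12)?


Cup product: H^p x H^q -> H^{p+q}; here p+q = 10+1 = 11.
rank H^k(T^n) = C(n,k).
C(12,11) = 12

12


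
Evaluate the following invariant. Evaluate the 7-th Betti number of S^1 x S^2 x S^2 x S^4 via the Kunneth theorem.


Each S^d has Poincare polynomial 1 + t^d.
The product S^1 x S^2 x S^2 x S^4 has Poincare polynomial prod(1+t^d_i).
Expanding: b_0=1, b_1=1, b_2=2, b_3=2, b_4=2, b_5=2, b_6=2, b_7=2, b_8=1, b_9=1.
b_7 = 2

2


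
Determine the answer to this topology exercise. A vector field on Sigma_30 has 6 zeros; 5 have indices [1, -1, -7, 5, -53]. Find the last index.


Poincare-Hopf: sum of indices = chi(M).
chi(Sigma_30) = 2 - 2*30 = -58.
Sum of known indices = -55.
x = chi - (sum known) = -58 - (-55) = -3

-3


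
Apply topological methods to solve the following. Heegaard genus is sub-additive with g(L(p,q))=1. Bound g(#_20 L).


Heegaard genus satisfies g(A#B) <= g(A) + g(B).
Each lens space has g = 1.
Upper bound: 20 * 1 = 20

20


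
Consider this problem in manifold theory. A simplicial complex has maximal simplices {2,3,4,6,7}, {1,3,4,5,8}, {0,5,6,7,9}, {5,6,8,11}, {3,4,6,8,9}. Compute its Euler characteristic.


Enumerate all faces; f-vector: f_0=11, f_1=35, f_2=42, f_3=21, f_4=4.
chi = sum (-1)^k f_k = 1

1


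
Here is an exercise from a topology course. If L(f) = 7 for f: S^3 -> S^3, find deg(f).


L(f) = 1 + (-1)^3 deg(f) on S^3.
7 = 1 + (-1)^3 * deg(f)
(-1)^3 * deg(f) = 6
deg(f) = -6

-6


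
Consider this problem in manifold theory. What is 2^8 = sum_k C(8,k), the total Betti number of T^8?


b_k(T^8) = C(8,k), so the sum over k is sum_k C(8,k) = 2^8.
Total = 2^8 = 256

256


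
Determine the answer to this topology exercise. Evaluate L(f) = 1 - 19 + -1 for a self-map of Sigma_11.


L(f) = tr(f_0*) - tr(f_1*) + tr(f_2*).
= 1 - (19) + (-1)
= -19

-19


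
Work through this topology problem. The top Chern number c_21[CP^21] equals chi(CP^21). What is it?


For any closed oriented manifold, <e(TM),[M]> = chi(M).
chi(CP^21) = 21+1 = 22

22


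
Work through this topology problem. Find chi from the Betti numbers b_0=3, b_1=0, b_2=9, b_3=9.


chi = sum_k (-1)^k b_k.
= (3) + (0) + (9) + (-9)
= 3

3


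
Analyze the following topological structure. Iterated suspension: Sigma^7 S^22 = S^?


Each suspension raises dimension by 1: Sigma S^n = S^{n+1}.
Sigma^7 S^22 = S^{22+7} = S^29

29


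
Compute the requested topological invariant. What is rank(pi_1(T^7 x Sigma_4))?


pi_1(A x B) = pi_1(A) x pi_1(B); rank of abelianization = b_1.
b_1(T^7) = 7, b_1(Sigma_4) = 2*4 = 8.
b_1(product) = 7 + 8 = 15

15


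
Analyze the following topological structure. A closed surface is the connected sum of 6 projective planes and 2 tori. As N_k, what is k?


Since a >= 1, the sum is non-orientable; each T^2 can be replaced by RP^2 # RP^2 (since T^2#RP^2 = 3RP^2).
Total crosscaps k = 6 + 2*2 = 10.
Check via chi: chi = 6*1 + 2*0 - (6+2-1)*2 = -8 = 2 - k = -8. Consistent.

10


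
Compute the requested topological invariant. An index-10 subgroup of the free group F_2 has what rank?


Nielsen-Schreier: an index-n subgroup of F_r is free of rank 1 + n(r-1).
Equivalently: chi(cover) = n*chi(base); chi(vee_r S^1) = 1 - 2 = -1.
chi(E) = 10*(-1) = -10; rank = 1 - chi(E) = 1 - (-10) = 11.
rank = 1 + 10*(2-1) = 1 + 10 = 11

11


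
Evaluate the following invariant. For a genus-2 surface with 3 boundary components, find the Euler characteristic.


For a compact orientable surface with genus g and b boundary components: chi = 2 - 2g - b.
chi = 2 - 2*2 - 3 = 2 - 4 - 3 = -5

-5


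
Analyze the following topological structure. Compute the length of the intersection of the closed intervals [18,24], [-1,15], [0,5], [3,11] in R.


Intersection = [max(a_i), min(b_i)] = [18, 5].
Since 18 > 5, the intersection is empty.
Length = 0

0


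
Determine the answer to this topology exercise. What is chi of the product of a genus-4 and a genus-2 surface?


chi(Sigma_4) = 2 - 2*4 = -6
chi(Sigma_2) = 2 - 2*2 = -2
chi(product) = (-6) * (-2) = 12

12


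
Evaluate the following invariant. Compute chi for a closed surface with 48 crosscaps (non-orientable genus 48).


For a non-orientable closed surface with k crosscaps: chi = 2 - k.
Here k = 48.
chi = 2 - 48 = -46

-46


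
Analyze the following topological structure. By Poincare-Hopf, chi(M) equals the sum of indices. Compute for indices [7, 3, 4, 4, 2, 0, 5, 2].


Poincare-Hopf: chi(M) = sum of indices of zeros.
chi = (7) + (3) + (4) + (4) + (2) + (0) + (5) + (2) = 27

27


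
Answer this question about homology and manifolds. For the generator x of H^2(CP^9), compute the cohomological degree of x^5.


|x| = 2 in H^*(CP^n).
|x^5| = 5 * |x| = 5 * 2 = 10

10


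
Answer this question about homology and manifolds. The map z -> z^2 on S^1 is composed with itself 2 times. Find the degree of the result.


deg(f) = 2. Degree is multiplicative: deg(f^2) = (deg f)^2.
deg(f^2) = (2)^2 = 4

4


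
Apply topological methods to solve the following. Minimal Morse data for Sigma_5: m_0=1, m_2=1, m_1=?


A perfect Morse function has m_k = b_k.
For Sigma_5: b_0=1, b_1=2g=10, b_2=1.
Saddles m_1 = 2g = 10

10


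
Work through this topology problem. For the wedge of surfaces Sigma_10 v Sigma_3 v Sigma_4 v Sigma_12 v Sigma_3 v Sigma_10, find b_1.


For a wedge X v Y: reduced H_k(X v Y) = H_k(X) + H_k(Y).
Each Sigma_g contributes b_1 = 2g.
b_1 = 20 + 6 + 8 + 24 + 6 + 20 = 84

84


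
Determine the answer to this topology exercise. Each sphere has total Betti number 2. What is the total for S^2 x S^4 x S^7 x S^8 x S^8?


Total Betti number is multiplicative under products.
Each S^d (d>=1) has total Betti number 2.
There are 5 sphere factors.
Total = 2^5 = 32

32


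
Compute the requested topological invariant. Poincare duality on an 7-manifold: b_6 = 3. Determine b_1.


Poincare duality for closed orientable n-manifolds: b_k = b_{n-k}.
Here n = 7, so b_1 = b_6 = 3

3


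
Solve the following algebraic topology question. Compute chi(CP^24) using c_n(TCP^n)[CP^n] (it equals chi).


For any closed oriented manifold, <e(TM),[M]> = chi(M).
chi(CP^24) = 24+1 = 25

25


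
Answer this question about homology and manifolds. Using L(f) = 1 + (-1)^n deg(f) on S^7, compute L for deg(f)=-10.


On S^7: L(f) = tr(f_0*) + (-1)^7 tr(f_7*) = 1 + (-1)^7 * deg(f).
L(f) = 1 + (-1)^7 * -10 = 1 + 10 = 11

11


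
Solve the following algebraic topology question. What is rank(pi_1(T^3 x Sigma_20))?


pi_1(A x B) = pi_1(A) x pi_1(B); rank of abelianization = b_1.
b_1(T^3) = 3, b_1(Sigma_20) = 2*20 = 40.
b_1(product) = 3 + 40 = 43

43


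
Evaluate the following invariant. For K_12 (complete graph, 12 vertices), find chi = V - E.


K_12: V = 12, E = C(12,2) = 66.
chi = V - E = 12 - 66 = -54

-54


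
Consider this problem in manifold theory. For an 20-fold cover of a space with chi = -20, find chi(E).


For a finite covering: chi(E) = (number of sheets) * chi(B).
chi(E) = 20 * (-20) = -400

-400


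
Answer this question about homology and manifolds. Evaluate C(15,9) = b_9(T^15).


By the Kunneth formula, b_k(T^n) = C(n,k).
b_9(T^15) = C(15,9).
C(15,9) = 15!/(9!*6!) = 5005

5005


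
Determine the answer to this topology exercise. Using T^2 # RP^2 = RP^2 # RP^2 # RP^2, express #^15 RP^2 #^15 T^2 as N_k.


Since a >= 1, the sum is non-orientable; each T^2 can be replaced by RP^2 # RP^2 (since T^2#RP^2 = 3RP^2).
Total crosscaps k = 15 + 2*15 = 45.
Check via chi: chi = 15*1 + 15*0 - (15+15-1)*2 = -43 = 2 - k = -43. Consistent.

45


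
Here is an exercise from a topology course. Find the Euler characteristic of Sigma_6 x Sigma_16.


chi(Sigma_6) = 2 - 2*6 = -10
chi(Sigma_16) = 2 - 2*16 = -30
chi(product) = (-10) * (-30) = 300

300


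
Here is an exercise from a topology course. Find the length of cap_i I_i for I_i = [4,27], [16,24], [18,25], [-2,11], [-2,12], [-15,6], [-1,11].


Intersection = [max(a_i), min(b_i)] = [18, 6].
Since 18 > 6, the intersection is empty.
Length = 0

0


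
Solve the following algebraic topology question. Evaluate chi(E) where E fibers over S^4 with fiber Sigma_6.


chi(S^4) = 2 (n even), chi(Sigma_6) = 2 - 2*6 = -10.
chi(E) = 2 * (-10) = -20

-20


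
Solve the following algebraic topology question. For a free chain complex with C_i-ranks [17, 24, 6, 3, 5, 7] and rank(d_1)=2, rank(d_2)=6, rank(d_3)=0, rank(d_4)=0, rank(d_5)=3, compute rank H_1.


rank H_k = rank(ker d_k) - rank(im d_{k+1}).
rank(ker d_1) = rank(C_1) - rank(d_1) = 24 - 2 = 22.
rank(im d_{1+1}) = 6.
rank H_1 = 22 - 6 = 16

16


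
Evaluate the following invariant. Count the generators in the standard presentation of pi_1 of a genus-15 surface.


Standard presentation: pi_1(Sigma_g) = <a_1,b_1,...,a_g,b_g | [a_1,b_1]...[a_g,b_g] = 1>.
Number of generators = 2g = 2*15 = 30

30


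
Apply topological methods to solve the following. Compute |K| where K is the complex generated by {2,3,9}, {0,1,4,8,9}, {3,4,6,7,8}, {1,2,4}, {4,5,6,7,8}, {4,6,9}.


Each maximal simplex on m vertices has 2^m - 1 nonempty faces.
Take the union (dedupe shared faces).
Total distinct faces = 85

85


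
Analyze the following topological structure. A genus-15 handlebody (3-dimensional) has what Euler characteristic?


A genus-g handlebody deformation retracts to a wedge of g circles.
chi(vee_g S^1) = 1 - g.
chi(H_15) = 1 - 15 = -14

-14


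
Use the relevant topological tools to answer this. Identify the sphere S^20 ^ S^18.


S^m ^ S^n = S^{m+n}.
k = 20 + 18 = 38

38


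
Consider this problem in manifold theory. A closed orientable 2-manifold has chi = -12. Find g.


chi = 2 - 2g for closed orientable surfaces.
-12 = 2 - 2g
2g = 2 - (-12) = 14
g = 7

7


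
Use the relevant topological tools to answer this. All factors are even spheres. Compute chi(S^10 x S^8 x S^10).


chi is multiplicative: chi(X x Y) = chi(X) chi(Y).
Each even-dim sphere has chi = 2. There are 3 factors.
chi = 2^3 = 8

8


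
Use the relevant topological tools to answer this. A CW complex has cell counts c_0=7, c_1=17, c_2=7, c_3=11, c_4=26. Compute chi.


chi = sum_k (-1)^k c_k.
= (-1)^0*7 + (-1)^1*17 + (-1)^2*7 + (-1)^3*11 + (-1)^4*26
= (7) + (-17) + (7) + (-11) + (26)
= 12

12


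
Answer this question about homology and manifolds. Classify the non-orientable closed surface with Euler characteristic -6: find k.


chi = 2 - k for closed non-orientable surfaces with k crosscaps.
-6 = 2 - k
k = 2 - (-6) = 8

8


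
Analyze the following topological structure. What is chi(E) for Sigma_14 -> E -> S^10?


chi(S^10) = 2 (n even), chi(Sigma_14) = 2 - 2*14 = -26.
chi(E) = 2 * (-26) = -52

-52


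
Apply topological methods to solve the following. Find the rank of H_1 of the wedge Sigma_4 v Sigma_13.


For a wedge: H_1(A v B) = H_1(A) + H_1(B).
b_1(Sigma_4) = 8, b_1(Sigma_13) = 26.
b_1 = 8 + 26 = 34

34


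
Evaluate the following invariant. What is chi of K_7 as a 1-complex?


K_7: V = 7, E = C(7,2) = 21.
chi = V - E = 7 - 21 = -14

-14


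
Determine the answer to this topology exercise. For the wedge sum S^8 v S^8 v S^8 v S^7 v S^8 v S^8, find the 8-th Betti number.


For a wedge of spheres, H_k (k>0) is free on one generator per sphere of dimension k.
Spheres of dimension 8: count = 5.
b_8 = 5

5
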